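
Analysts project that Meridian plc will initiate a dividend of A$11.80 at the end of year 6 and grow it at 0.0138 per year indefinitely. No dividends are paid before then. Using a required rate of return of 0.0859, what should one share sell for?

A$108.39

Deferred-dividend DDM. At t=5 the remaining stream is a growing perpetuity with first payment D_6 = 11.80.
V_5 = D_6/(r−g) = 11.80/(0.0859−0.0138) = 163.6616
P₀ = V_5/(1+r)^5 = 163.6616/(1+0.0859)^5 = 108.3921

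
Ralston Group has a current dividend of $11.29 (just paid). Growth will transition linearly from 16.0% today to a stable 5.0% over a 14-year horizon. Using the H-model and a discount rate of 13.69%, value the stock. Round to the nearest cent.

H-model: P₀ = D₀[(1+g_L) + H(g_S−g_L)]/(r−g_L), with H = 14/2 = 7.
P₀ = 11.29 × [(1+0.05) + 7×(0.16−0.05)] / (0.1369−0.05)
   = 11.29 × 1.8200 / 0.0869 = 236.4534

$236.45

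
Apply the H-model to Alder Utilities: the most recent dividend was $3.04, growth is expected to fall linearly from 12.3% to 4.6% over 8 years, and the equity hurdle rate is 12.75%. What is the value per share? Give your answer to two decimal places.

H-model: P₀ = D₀[(1+g_L) + H(g_S−g_L)]/(r−g_L), with H = 8/2 = 4.
P₀ = 3.04 × [(1+0.046) + 4×(0.123−0.046)] / (0.1275−0.046)
   = 3.04 × 1.3540 / 0.0815 = 50.5050

$50.51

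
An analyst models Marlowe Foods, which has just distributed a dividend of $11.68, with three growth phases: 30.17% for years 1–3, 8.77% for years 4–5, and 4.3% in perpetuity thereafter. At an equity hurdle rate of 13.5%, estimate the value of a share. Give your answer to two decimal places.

Three-stage DDM. Project D₁…D_5; terminal Gordon value at t=5 with g = 0.043; discount at r = 0.135.
D_1 = 15.2039
D_2 = 19.7909
D_3 = 25.7618
D_4 = 28.0211
D_5 = 30.4785
TV_5 = 31.7891/(0.135−0.043) = 345.5336
P₀ = Σ Dₜ/(1+r)ᵗ + TV_5/(1+r)^5 = 262.8911

$262.89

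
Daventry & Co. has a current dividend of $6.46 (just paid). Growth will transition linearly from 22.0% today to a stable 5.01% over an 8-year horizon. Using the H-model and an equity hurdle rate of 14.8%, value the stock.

$114.14

H-model: P₀ = D₀[(1+g_L) + H(g_S−g_L)]/(r−g_L), with H = 8/2 = 4.
P₀ = 6.46 × [(1+0.0501) + 4×(0.22−0.0501)] / (0.148−0.0501)
   = 6.46 × 1.7297 / 0.0979 = 114.1355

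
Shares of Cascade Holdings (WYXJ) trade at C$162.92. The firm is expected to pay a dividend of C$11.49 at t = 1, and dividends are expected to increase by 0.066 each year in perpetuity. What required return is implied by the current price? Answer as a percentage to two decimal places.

Rearranging the constant-growth DDM: r = D₁/P₀ + g.
r = 11.4900 / 162.92 + 0.066 = 0.07053 + 0.066 = 0.13653

13.65%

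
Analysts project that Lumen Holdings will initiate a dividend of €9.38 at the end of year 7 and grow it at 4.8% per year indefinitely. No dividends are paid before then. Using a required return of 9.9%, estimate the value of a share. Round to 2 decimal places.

Deferred-dividend DDM. At t=6 the remaining stream is a growing perpetuity with first payment D_7 = 9.38.
V_6 = D_7/(r−g) = 9.38/(0.099−0.048) = 183.9216
P₀ = V_6/(1+r)^6 = 183.9216/(1+0.099)^6 = 104.3870

€104.39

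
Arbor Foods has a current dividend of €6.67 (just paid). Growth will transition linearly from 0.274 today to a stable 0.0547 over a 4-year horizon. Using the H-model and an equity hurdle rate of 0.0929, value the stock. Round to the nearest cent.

H-model: P₀ = D₀[(1+g_L) + H(g_S−g_L)]/(r−g_L), with H = 4/2 = 2.
P₀ = 6.67 × [(1+0.0547) + 2×(0.274−0.0547)] / (0.0929−0.0547)
   = 6.67 × 1.4933 / 0.0382 = 260.7411

€260.74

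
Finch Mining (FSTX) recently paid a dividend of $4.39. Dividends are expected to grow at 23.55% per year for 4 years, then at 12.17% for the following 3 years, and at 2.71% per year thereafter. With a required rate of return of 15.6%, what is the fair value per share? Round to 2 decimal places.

$78.68

Three-stage DDM. Project D₁…D_7; terminal Gordon value at t=7 with g = 0.0271; discount at r = 0.156.
D_1 = 5.4238
D_2 = 6.7012
D_3 = 8.2793
D_4 = 10.2291
D_5 = 11.4739
D_6 = 12.8703
D_7 = 14.4366
TV_7 = 14.8279/(0.156−0.0271) = 115.0338
P₀ = Σ Dₜ/(1+r)ᵗ + TV_7/(1+r)^7 = 78.6768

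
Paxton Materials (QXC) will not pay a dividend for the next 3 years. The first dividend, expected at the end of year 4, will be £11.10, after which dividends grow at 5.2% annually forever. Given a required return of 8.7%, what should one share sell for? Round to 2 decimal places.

Deferred-dividend DDM. At t=3 the remaining stream is a growing perpetuity with first payment D_4 = 11.10.
V_3 = D_4/(r−g) = 11.10/(0.087−0.052) = 317.1429
P₀ = V_3/(1+r)^3 = 317.1429/(1+0.087)^3 = 246.9257

£246.93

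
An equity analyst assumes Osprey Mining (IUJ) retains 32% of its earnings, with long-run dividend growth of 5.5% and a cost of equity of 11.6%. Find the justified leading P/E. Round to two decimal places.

Payout ratio b = 1 − 0.32 = 0.68.
Justified leading P/E = b/(r−g) = 0.68/(0.116−0.055) = 11.1475

11.15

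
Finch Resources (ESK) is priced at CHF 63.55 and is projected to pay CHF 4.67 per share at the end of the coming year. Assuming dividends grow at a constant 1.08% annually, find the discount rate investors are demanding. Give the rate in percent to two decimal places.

Rearranging the constant-growth DDM: r = D₁/P₀ + g.
r = 4.6700 / 63.55 + 0.0108 = 0.07349 + 0.0108 = 0.08429

8.43%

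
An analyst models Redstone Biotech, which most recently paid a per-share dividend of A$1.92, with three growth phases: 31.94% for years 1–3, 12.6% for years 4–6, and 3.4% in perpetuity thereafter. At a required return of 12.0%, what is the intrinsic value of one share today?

Three-stage DDM. Project D₁…D_6; terminal Gordon value at t=6 with g = 0.034; discount at r = 0.12.
D_1 = 2.5332
D_2 = 3.3424
D_3 = 4.4099
D_4 = 4.9656
D_5 = 5.5912
D_6 = 6.2957
TV_6 = 6.5098/(0.12−0.034) = 75.6951
P₀ = Σ Dₜ/(1+r)ᵗ + TV_6/(1+r)^6 = 55.9327

A$55.93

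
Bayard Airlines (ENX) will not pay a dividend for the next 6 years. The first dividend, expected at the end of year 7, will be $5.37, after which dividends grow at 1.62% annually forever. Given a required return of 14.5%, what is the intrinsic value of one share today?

$18.50

Deferred-dividend DDM. At t=6 the remaining stream is a growing perpetuity with first payment D_7 = 5.37.
V_6 = D_7/(r−g) = 5.37/(0.145−0.0162) = 41.6925
P₀ = V_6/(1+r)^6 = 41.6925/(1+0.145)^6 = 18.5023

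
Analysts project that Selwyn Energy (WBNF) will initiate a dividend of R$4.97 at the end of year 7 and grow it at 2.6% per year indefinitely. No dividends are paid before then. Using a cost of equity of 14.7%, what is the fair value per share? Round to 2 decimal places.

Deferred-dividend DDM. At t=6 the remaining stream is a growing perpetuity with first payment D_7 = 4.97.
V_6 = D_7/(r−g) = 4.97/(0.147−0.026) = 41.0744
P₀ = V_6/(1+r)^6 = 41.0744/(1+0.147)^6 = 18.0381

R$18.04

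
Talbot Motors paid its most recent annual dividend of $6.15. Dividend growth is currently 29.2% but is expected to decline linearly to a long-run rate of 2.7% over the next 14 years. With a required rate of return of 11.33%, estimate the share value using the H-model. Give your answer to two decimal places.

$205.38

H-model: P₀ = D₀[(1+g_L) + H(g_S−g_L)]/(r−g_L), with H = 14/2 = 7.
P₀ = 6.15 × [(1+0.027) + 7×(0.292−0.027)] / (0.1133−0.027)
   = 6.15 × 2.8820 / 0.0863 = 205.3801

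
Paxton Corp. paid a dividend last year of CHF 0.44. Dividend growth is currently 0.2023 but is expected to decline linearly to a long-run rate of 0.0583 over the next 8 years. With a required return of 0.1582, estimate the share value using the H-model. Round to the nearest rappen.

H-model: P₀ = D₀[(1+g_L) + H(g_S−g_L)]/(r−g_L), with H = 8/2 = 4.
P₀ = 0.44 × [(1+0.0583) + 4×(0.2023−0.0583)] / (0.1582−0.0583)
   = 0.44 × 1.6343 / 0.0999 = 7.1981

CHF 7.20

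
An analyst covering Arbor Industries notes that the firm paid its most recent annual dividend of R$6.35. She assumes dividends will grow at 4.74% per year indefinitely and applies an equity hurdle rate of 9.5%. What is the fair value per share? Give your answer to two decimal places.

R$139.73

Gordon growth model: P₀ = D₁/(r − g). D₁ = 6.35 × (1 + 0.0474) = 6.6510.
P₀ = 6.6510 / (0.095 − 0.0474) = 6.6510 / 0.0476 = 139.7267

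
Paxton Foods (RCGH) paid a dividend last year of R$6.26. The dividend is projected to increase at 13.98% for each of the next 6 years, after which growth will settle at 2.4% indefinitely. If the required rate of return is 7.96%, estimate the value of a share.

Two-stage DDM. Project D₁…D_6 at 0.1398, terminal growth 0.024, discount at r = 0.0796.
D_1 = 7.1351
D_2 = 8.1326
D_3 = 9.2696
D_4 = 10.5655
D_5 = 12.0425
D_6 = 13.7261
Terminal value at t=6: TV = D_7/(r−g) = 14.0555/(0.0796−0.024) = 252.7967
P₀ = 7.1351/(1+0.0796)^1 + 8.1326/(1+0.0796)^2 + 9.2696/(1+0.0796)^3 + 10.5655/(1+0.0796)^4 + 12.0425/(1+0.0796)^5 + 13.7261/(1+0.0796)^6 + 252.7967/(1+0.0796)^6 = 205.2702

R$205.27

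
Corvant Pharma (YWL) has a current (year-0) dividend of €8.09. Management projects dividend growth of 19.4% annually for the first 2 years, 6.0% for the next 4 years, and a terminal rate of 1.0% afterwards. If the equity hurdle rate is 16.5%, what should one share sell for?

Three-stage DDM. Project D₁…D_6; terminal Gordon value at t=6 with g = 0.01; discount at r = 0.165.
D_1 = 9.6595
D_2 = 11.5334
D_3 = 12.2254
D_4 = 12.9589
D_5 = 13.7365
D_6 = 14.5606
TV_6 = 14.7063/(0.165−0.01) = 94.8790
P₀ = Σ Dₜ/(1+r)ᵗ + TV_6/(1+r)^6 = 81.7313

€81.73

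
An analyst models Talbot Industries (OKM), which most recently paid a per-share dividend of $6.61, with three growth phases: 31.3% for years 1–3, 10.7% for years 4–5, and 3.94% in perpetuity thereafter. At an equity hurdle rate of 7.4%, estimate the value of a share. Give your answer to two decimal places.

Three-stage DDM. Project D₁…D_5; terminal Gordon value at t=5 with g = 0.0394; discount at r = 0.074.
D_1 = 8.6789
D_2 = 11.3954
D_3 = 14.9622
D_4 = 16.5632
D_5 = 18.3354
TV_5 = 19.0578/(0.074−0.0394) = 550.8045
P₀ = Σ Dₜ/(1+r)ᵗ + TV_5/(1+r)^5 = 440.7750

$440.77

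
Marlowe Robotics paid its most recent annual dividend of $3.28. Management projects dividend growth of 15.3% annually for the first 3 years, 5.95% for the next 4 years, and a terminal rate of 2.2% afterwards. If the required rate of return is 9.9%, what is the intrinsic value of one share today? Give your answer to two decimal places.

Three-stage DDM. Project D₁…D_7; terminal Gordon value at t=7 with g = 0.022; discount at r = 0.099.
D_1 = 3.7818
D_2 = 4.3605
D_3 = 5.0276
D_4 = 5.3268
D_5 = 5.6437
D_6 = 5.9795
D_7 = 6.3353
TV_7 = 6.4747/(0.099−0.022) = 84.0864
P₀ = Σ Dₜ/(1+r)ᵗ + TV_7/(1+r)^7 = 68.1015

$68.10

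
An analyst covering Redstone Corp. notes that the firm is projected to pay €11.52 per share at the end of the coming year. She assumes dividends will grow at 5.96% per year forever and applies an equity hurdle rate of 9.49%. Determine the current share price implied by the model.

€326.35

Gordon growth model: P₀ = D₁/(r − g), with D₁ = 11.52 given directly.
P₀ = 11.5200 / (0.0949 − 0.0596) = 11.5200 / 0.0353 = 326.3456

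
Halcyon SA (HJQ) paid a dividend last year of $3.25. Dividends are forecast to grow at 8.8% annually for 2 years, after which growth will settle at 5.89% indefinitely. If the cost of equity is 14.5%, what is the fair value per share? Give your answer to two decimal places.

$42.11

Two-stage DDM. Project D₁…D_2 at 0.088, terminal growth 0.0589, discount at r = 0.145.
D_1 = 3.5360
D_2 = 3.8472
Terminal value at t=2: TV = D_3/(r−g) = 4.0738/(0.145−0.0589) = 47.3144
P₀ = 3.5360/(1+0.145)^1 + 3.8472/(1+0.145)^2 + 47.3144/(1+0.145)^2 = 42.1123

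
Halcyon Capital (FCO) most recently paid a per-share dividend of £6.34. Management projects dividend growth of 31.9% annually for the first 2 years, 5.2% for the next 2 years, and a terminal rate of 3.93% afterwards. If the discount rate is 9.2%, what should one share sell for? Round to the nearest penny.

£203.70

Three-stage DDM. Project D₁…D_4; terminal Gordon value at t=4 with g = 0.0393; discount at r = 0.092.
D_1 = 8.3625
D_2 = 11.0301
D_3 = 11.6036
D_4 = 12.2070
TV_4 = 12.6868/(0.092−0.0393) = 240.7358
P₀ = Σ Dₜ/(1+r)ᵗ + TV_4/(1+r)^4 = 203.7007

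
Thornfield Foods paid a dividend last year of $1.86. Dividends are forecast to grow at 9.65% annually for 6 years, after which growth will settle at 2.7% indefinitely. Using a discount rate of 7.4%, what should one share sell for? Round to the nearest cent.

$58.03

Two-stage DDM. Project D₁…D_6 at 0.0965, terminal growth 0.027, discount at r = 0.074.
D_1 = 2.0395
D_2 = 2.2363
D_3 = 2.4521
D_4 = 2.6887
D_5 = 2.9482
D_6 = 3.2327
Terminal value at t=6: TV = D_7/(r−g) = 3.3200/(0.074−0.027) = 70.6378
P₀ = 2.0395/(1+0.074)^1 + 2.2363/(1+0.074)^2 + 2.4521/(1+0.074)^3 + 2.6887/(1+0.074)^4 + 2.9482/(1+0.074)^5 + 3.2327/(1+0.074)^6 + 70.6378/(1+0.074)^6 = 58.0344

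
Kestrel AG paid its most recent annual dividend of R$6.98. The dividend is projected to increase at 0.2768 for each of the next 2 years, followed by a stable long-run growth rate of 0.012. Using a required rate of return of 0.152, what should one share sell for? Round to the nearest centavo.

Two-stage DDM. Project D₁…D_2 at 0.2768, terminal growth 0.012, discount at r = 0.152.
D_1 = 8.9121
D_2 = 11.3789
Terminal value at t=2: TV = D_3/(r−g) = 11.5155/(0.152−0.012) = 82.2534
P₀ = 8.9121/(1+0.152)^1 + 11.3789/(1+0.152)^2 + 82.2534/(1+0.152)^2 = 78.2900

R$78.29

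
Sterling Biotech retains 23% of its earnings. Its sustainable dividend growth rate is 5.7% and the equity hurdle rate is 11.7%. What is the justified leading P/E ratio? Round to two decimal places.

Payout ratio b = 1 − 0.23 = 0.77.
Justified leading P/E = b/(r−g) = 0.77/(0.117−0.057) = 12.8333

12.83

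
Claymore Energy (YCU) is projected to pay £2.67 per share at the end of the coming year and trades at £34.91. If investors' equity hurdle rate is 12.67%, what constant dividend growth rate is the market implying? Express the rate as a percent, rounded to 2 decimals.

5.02%

From P₀ = D₁/(r − g), the implied growth is g = r − D₁/P₀.
g = 0.1267 − 2.67/34.91 = 0.1267 − 0.07648 = 0.05022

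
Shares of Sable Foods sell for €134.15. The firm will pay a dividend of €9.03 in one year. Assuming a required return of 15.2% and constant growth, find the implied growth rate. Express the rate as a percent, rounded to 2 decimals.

8.47%

From P₀ = D₁/(r − g), the implied growth is g = r − D₁/P₀.
g = 0.152 − 9.03/134.15 = 0.152 − 0.06731 = 0.08469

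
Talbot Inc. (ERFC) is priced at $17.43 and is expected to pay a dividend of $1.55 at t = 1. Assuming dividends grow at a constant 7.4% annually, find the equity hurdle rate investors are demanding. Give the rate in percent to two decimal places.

16.29%

Rearranging the constant-growth DDM: r = D₁/P₀ + g.
r = 1.5500 / 17.43 + 0.074 = 0.08893 + 0.074 = 0.16293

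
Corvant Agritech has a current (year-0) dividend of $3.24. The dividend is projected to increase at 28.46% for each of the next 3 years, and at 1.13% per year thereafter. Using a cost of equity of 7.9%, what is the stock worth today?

Two-stage DDM. Project D₁…D_3 at 0.2846, terminal growth 0.0113, discount at r = 0.079.
D_1 = 4.1621
D_2 = 5.3466
D_3 = 6.8683
Terminal value at t=3: TV = D_4/(r−g) = 6.9459/(0.079−0.0113) = 102.5983
P₀ = 4.1621/(1+0.079)^1 + 5.3466/(1+0.079)^2 + 6.8683/(1+0.079)^3 + 102.5983/(1+0.079)^3 = 95.5897

$95.59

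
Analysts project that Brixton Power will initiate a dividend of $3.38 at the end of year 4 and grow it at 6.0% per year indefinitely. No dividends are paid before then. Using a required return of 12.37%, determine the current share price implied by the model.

$37.40

Deferred-dividend DDM. At t=3 the remaining stream is a growing perpetuity with first payment D_4 = 3.38.
V_3 = D_4/(r−g) = 3.38/(0.1237−0.06) = 53.0612
P₀ = V_3/(1+r)^3 = 53.0612/(1+0.1237)^3 = 37.3961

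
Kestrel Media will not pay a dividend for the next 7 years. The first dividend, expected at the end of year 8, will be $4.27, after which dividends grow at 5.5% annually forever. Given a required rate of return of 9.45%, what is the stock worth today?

Deferred-dividend DDM. At t=7 the remaining stream is a growing perpetuity with first payment D_8 = 4.27.
V_7 = D_8/(r−g) = 4.27/(0.0945−0.055) = 108.1013
P₀ = V_7/(1+r)^7 = 108.1013/(1+0.0945)^7 = 57.4540

$57.45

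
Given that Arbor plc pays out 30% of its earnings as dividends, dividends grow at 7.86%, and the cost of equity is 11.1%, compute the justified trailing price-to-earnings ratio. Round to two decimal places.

9.99

Justified trailing P/E = b(1+g)/(r−g) = 0.30×(1+0.0786)/(0.111−0.0786) = 9.9870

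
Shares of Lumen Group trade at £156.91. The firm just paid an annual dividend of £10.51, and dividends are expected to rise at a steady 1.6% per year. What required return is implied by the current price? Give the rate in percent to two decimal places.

8.41%

Rearranging the constant-growth DDM: r = D₁/P₀ + g.
D₁ = 10.51 × (1 + 0.016) = 10.6782.
r = 10.6782 / 156.91 + 0.016 = 0.06805 + 0.016 = 0.08405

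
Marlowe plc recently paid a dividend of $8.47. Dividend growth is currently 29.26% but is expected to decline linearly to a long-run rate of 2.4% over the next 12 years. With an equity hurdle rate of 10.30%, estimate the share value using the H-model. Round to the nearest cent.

H-model: P₀ = D₀[(1+g_L) + H(g_S−g_L)]/(r−g_L), with H = 12/2 = 6.
P₀ = 8.47 × [(1+0.024) + 6×(0.2926−0.024)] / (0.103−0.024)
   = 8.47 × 2.6356 / 0.079 = 282.5764

$282.58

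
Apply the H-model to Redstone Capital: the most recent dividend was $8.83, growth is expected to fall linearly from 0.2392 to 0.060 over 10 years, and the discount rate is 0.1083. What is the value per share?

$357.59

H-model: P₀ = D₀[(1+g_L) + H(g_S−g_L)]/(r−g_L), with H = 10/2 = 5.
P₀ = 8.83 × [(1+0.06) + 5×(0.2392−0.06)] / (0.1083−0.06)
   = 8.83 × 1.9560 / 0.0483 = 357.5876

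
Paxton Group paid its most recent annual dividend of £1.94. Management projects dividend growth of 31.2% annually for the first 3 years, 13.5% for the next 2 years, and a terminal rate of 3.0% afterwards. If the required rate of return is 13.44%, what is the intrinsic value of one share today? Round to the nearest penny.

£43.49

Three-stage DDM. Project D₁…D_5; terminal Gordon value at t=5 with g = 0.03; discount at r = 0.1344.
D_1 = 2.5453
D_2 = 3.3394
D_3 = 4.3813
D_4 = 4.9728
D_5 = 5.6441
TV_5 = 5.8134/(0.1344−0.03) = 55.6842
P₀ = Σ Dₜ/(1+r)ᵗ + TV_5/(1+r)^5 = 43.4888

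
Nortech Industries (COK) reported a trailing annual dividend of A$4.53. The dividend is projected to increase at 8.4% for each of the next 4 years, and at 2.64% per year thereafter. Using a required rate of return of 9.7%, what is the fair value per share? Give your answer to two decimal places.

A$80.38

Two-stage DDM. Project D₁…D_4 at 0.084, terminal growth 0.0264, discount at r = 0.097.
D_1 = 4.9105
D_2 = 5.3230
D_3 = 5.7701
D_4 = 6.2548
Terminal value at t=4: TV = D_5/(r−g) = 6.4200/(0.097−0.0264) = 90.9342
P₀ = 4.9105/(1+0.097)^1 + 5.3230/(1+0.097)^2 + 5.7701/(1+0.097)^3 + 6.2548/(1+0.097)^4 + 90.9342/(1+0.097)^4 = 80.3810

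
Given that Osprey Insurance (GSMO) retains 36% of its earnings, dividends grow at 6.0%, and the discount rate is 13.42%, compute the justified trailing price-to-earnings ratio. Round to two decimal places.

9.14

Payout ratio b = 1 − 0.36 = 0.64.
Justified trailing P/E = b(1+g)/(r−g) = 0.64×(1+0.06)/(0.1342−0.06) = 9.1429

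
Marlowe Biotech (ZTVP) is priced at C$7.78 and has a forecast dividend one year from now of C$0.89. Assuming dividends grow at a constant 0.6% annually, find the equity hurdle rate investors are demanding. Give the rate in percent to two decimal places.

12.04%

Rearranging the constant-growth DDM: r = D₁/P₀ + g.
r = 0.8900 / 7.78 + 0.006 = 0.11440 + 0.006 = 0.12040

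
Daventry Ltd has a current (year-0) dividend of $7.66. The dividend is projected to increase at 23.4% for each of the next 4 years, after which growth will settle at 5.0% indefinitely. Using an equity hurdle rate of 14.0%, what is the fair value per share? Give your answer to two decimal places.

$160.19

Two-stage DDM. Project D₁…D_4 at 0.234, terminal growth 0.05, discount at r = 0.14.
D_1 = 9.4524
D_2 = 11.6643
D_3 = 14.3938
D_4 = 17.7619
Terminal value at t=4: TV = D_5/(r−g) = 18.6500/(0.14−0.05) = 207.2222
P₀ = 9.4524/(1+0.14)^1 + 11.6643/(1+0.14)^2 + 14.3938/(1+0.14)^3 + 17.7619/(1+0.14)^4 + 207.2222/(1+0.14)^4 = 160.1909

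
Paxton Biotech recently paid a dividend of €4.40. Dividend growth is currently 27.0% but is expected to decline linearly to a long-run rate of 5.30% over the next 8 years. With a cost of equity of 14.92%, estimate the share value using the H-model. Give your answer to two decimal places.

H-model: P₀ = D₀[(1+g_L) + H(g_S−g_L)]/(r−g_L), with H = 8/2 = 4.
P₀ = 4.40 × [(1+0.053) + 4×(0.27−0.053)] / (0.1492−0.053)
   = 4.40 × 1.9210 / 0.0962 = 87.8628

€87.86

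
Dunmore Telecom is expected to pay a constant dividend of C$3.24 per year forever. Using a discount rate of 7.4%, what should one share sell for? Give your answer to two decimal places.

Zero-growth DDM (perpetuity): P₀ = D/r = 3.24 / 0.074 = 43.7838

C$43.78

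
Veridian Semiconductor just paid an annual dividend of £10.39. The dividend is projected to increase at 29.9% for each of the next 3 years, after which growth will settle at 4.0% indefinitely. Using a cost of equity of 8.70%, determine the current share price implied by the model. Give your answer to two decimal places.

£437.35

Two-stage DDM. Project D₁…D_3 at 0.299, terminal growth 0.04, discount at r = 0.087.
D_1 = 13.4966
D_2 = 17.5321
D_3 = 22.7742
Terminal value at t=3: TV = D_4/(r−g) = 23.6852/(0.087−0.04) = 503.9396
P₀ = 13.4966/(1+0.087)^1 + 17.5321/(1+0.087)^2 + 22.7742/(1+0.087)^3 + 503.9396/(1+0.087)^3 = 437.3509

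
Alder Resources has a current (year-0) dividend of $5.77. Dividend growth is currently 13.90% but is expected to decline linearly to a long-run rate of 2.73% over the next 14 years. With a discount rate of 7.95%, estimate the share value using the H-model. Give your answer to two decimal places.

H-model: P₀ = D₀[(1+g_L) + H(g_S−g_L)]/(r−g_L), with H = 14/2 = 7.
P₀ = 5.77 × [(1+0.0273) + 7×(0.139−0.0273)] / (0.0795−0.0273)
   = 5.77 × 1.8092 / 0.0522 = 199.9825

$199.98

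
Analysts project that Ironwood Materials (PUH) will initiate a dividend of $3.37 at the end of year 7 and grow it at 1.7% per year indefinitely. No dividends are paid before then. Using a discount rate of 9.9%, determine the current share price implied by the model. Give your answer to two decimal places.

Deferred-dividend DDM. At t=6 the remaining stream is a growing perpetuity with first payment D_7 = 3.37.
V_6 = D_7/(r−g) = 3.37/(0.099−0.017) = 41.0976
P₀ = V_6/(1+r)^6 = 41.0976/(1+0.099)^6 = 23.3254

$23.33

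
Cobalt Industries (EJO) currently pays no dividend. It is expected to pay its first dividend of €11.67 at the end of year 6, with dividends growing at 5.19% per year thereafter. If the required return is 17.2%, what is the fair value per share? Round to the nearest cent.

€43.94

Deferred-dividend DDM. At t=5 the remaining stream is a growing perpetuity with first payment D_6 = 11.67.
V_5 = D_6/(r−g) = 11.67/(0.172−0.0519) = 97.1690
P₀ = V_5/(1+r)^5 = 97.1690/(1+0.172)^5 = 43.9430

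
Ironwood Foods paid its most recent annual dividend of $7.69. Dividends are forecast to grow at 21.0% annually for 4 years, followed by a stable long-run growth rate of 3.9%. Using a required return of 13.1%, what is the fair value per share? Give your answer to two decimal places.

Two-stage DDM. Project D₁…D_4 at 0.21, terminal growth 0.039, discount at r = 0.131.
D_1 = 9.3049
D_2 = 11.2589
D_3 = 13.6233
D_4 = 16.4842
Terminal value at t=4: TV = D_5/(r−g) = 17.1271/(0.131−0.039) = 186.1639
P₀ = 9.3049/(1+0.131)^1 + 11.2589/(1+0.131)^2 + 13.6233/(1+0.131)^3 + 16.4842/(1+0.131)^4 + 186.1639/(1+0.131)^4 = 150.2945

$150.29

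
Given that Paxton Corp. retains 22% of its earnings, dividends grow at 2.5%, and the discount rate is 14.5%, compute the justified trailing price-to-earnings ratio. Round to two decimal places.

6.66

Payout ratio b = 1 − 0.22 = 0.78.
Justified trailing P/E = b(1+g)/(r−g) = 0.78×(1+0.025)/(0.145−0.025) = 6.6625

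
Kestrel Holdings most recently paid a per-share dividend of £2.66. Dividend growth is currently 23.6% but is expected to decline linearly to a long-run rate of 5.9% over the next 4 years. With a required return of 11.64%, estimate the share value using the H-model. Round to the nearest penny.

H-model: P₀ = D₀[(1+g_L) + H(g_S−g_L)]/(r−g_L), with H = 4/2 = 2.
P₀ = 2.66 × [(1+0.059) + 2×(0.236−0.059)] / (0.1164−0.059)
   = 2.66 × 1.4130 / 0.0574 = 65.4805

£65.48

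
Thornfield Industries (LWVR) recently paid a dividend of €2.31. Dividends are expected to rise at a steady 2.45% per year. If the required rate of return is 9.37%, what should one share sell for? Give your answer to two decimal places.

Gordon growth model: P₀ = D₁/(r − g). D₁ = 2.31 × (1 + 0.0245) = 2.3666.
P₀ = 2.3666 / (0.0937 − 0.0245) = 2.3666 / 0.0692 = 34.1993

€34.20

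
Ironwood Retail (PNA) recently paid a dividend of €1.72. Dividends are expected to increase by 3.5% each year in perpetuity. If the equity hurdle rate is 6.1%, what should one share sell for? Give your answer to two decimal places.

€68.47

Gordon growth model: P₀ = D₁/(r − g). D₁ = 1.72 × (1 + 0.035) = 1.7802.
P₀ = 1.7802 / (0.061 − 0.035) = 1.7802 / 0.026 = 68.4692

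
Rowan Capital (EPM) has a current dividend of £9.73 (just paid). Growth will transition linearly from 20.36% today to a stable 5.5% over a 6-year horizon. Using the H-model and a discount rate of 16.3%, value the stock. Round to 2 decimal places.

£135.21

H-model: P₀ = D₀[(1+g_L) + H(g_S−g_L)]/(r−g_L), with H = 6/2 = 3.
P₀ = 9.73 × [(1+0.055) + 3×(0.2036−0.055)] / (0.163−0.055)
   = 9.73 × 1.5008 / 0.108 = 135.2110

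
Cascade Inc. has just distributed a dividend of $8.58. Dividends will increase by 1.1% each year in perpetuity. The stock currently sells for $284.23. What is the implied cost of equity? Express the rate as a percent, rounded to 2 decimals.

4.15%

Rearranging the constant-growth DDM: r = D₁/P₀ + g.
D₁ = 8.58 × (1 + 0.011) = 8.6744.
r = 8.6744 / 284.23 + 0.011 = 0.03052 + 0.011 = 0.04152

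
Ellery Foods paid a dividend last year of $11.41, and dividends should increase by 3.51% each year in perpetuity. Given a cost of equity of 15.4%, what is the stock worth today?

$99.33

Gordon growth model: P₀ = D₁/(r − g). D₁ = 11.41 × (1 + 0.0351) = 11.8105.
P₀ = 11.8105 / (0.154 − 0.0351) = 11.8105 / 0.1189 = 99.3313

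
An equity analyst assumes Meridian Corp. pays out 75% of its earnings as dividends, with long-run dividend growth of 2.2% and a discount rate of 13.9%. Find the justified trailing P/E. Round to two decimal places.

Justified trailing P/E = b(1+g)/(r−g) = 0.75×(1+0.022)/(0.139−0.022) = 6.5513

6.55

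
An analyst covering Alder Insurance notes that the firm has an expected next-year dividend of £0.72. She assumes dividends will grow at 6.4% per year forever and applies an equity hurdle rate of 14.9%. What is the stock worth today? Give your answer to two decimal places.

Gordon growth model: P₀ = D₁/(r − g), with D₁ = 0.72 given directly.
P₀ = 0.7200 / (0.149 − 0.064) = 0.7200 / 0.085 = 8.4706

£8.47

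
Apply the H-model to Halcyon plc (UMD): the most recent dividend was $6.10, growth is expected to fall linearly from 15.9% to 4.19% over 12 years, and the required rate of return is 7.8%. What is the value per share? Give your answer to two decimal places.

H-model: P₀ = D₀[(1+g_L) + H(g_S−g_L)]/(r−g_L), with H = 12/2 = 6.
P₀ = 6.10 × [(1+0.0419) + 6×(0.159−0.0419)] / (0.078−0.0419)
   = 6.10 × 1.7445 / 0.0361 = 294.7770

$294.78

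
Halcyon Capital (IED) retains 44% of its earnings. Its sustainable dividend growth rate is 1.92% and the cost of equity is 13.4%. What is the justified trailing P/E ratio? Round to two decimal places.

Payout ratio b = 1 − 0.44 = 0.56.
Justified trailing P/E = b(1+g)/(r−g) = 0.56×(1+0.0192)/(0.134−0.0192) = 4.9717

4.97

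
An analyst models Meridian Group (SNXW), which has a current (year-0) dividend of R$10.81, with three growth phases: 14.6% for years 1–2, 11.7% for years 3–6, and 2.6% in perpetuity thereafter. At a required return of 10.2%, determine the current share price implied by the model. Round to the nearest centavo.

Three-stage DDM. Project D₁…D_6; terminal Gordon value at t=6 with g = 0.026; discount at r = 0.102.
D_1 = 12.3883
D_2 = 14.1969
D_3 = 15.8580
D_4 = 17.7134
D_5 = 19.7858
D_6 = 22.1008
TV_6 = 22.6754/(0.102−0.026) = 298.3605
P₀ = Σ Dₜ/(1+r)ᵗ + TV_6/(1+r)^6 = 237.8981

R$237.90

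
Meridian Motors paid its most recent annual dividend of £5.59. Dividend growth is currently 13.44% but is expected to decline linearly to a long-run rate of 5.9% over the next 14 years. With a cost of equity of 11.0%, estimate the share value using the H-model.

H-model: P₀ = D₀[(1+g_L) + H(g_S−g_L)]/(r−g_L), with H = 14/2 = 7.
P₀ = 5.59 × [(1+0.059) + 7×(0.1344−0.059)] / (0.11−0.059)
   = 5.59 × 1.5868 / 0.051 = 173.9257

£173.93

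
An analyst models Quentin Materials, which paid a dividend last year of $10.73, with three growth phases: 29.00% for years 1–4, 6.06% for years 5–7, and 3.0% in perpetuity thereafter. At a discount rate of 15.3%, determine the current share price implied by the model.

Three-stage DDM. Project D₁…D_7; terminal Gordon value at t=7 with g = 0.03; discount at r = 0.153.
D_1 = 13.8417
D_2 = 17.8558
D_3 = 23.0340
D_4 = 29.7138
D_5 = 31.5145
D_6 = 33.4243
D_7 = 35.4498
TV_7 = 36.5133/(0.153−0.03) = 296.8558
P₀ = Σ Dₜ/(1+r)ᵗ + TV_7/(1+r)^7 = 209.6364

$209.64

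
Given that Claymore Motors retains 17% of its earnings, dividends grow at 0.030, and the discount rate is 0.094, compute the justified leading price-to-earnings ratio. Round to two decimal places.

12.97

Payout ratio b = 1 − 0.17 = 0.83.
Justified leading P/E = b/(r−g) = 0.83/(0.094−0.03) = 12.9687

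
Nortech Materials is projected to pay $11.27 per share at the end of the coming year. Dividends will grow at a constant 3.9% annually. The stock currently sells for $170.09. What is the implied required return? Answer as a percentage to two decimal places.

Rearranging the constant-growth DDM: r = D₁/P₀ + g.
r = 11.2700 / 170.09 + 0.039 = 0.06626 + 0.039 = 0.10526

10.53%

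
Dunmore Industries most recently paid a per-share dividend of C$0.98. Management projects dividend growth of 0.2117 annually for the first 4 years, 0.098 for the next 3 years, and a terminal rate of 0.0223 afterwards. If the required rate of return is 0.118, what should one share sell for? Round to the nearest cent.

C$22.41

Three-stage DDM. Project D₁…D_7; terminal Gordon value at t=7 with g = 0.0223; discount at r = 0.118.
D_1 = 1.1875
D_2 = 1.4389
D_3 = 1.7435
D_4 = 2.1125
D_5 = 2.3196
D_6 = 2.5469
D_7 = 2.7965
TV_7 = 2.8589/(0.118−0.0223) = 29.8731
P₀ = Σ Dₜ/(1+r)ᵗ + TV_7/(1+r)^7 = 22.4095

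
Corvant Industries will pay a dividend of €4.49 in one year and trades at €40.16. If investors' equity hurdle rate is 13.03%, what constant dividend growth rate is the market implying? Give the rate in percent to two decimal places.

From P₀ = D₁/(r − g), the implied growth is g = r − D₁/P₀.
g = 0.1303 − 4.49/40.16 = 0.1303 − 0.11180 = 0.01850

1.85%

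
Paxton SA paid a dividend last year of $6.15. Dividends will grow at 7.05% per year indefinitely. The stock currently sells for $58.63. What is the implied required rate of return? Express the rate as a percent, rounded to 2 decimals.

Rearranging the constant-growth DDM: r = D₁/P₀ + g.
D₁ = 6.15 × (1 + 0.0705) = 6.5836.
r = 6.5836 / 58.63 + 0.0705 = 0.11229 + 0.0705 = 0.18279

18.28%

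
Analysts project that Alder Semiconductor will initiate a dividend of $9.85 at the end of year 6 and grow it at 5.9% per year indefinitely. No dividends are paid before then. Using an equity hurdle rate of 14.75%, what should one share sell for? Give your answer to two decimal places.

$55.94

Deferred-dividend DDM. At t=5 the remaining stream is a growing perpetuity with first payment D_6 = 9.85.
V_5 = D_6/(r−g) = 9.85/(0.1475−0.059) = 111.2994
P₀ = V_5/(1+r)^5 = 111.2994/(1+0.1475)^5 = 55.9409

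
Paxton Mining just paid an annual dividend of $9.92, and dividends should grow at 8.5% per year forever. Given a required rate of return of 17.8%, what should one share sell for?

Gordon growth model: P₀ = D₁/(r − g). D₁ = 9.92 × (1 + 0.085) = 10.7632.
P₀ = 10.7632 / (0.178 − 0.085) = 10.7632 / 0.093 = 115.7333

$115.73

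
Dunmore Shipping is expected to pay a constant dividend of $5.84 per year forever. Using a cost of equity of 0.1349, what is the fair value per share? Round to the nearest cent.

$43.29

Zero-growth DDM (perpetuity): P₀ = D/r = 5.84 / 0.1349 = 43.2913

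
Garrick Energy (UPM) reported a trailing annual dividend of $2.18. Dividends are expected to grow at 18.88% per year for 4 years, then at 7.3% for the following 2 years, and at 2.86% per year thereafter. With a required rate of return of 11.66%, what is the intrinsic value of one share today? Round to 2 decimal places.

Three-stage DDM. Project D₁…D_6; terminal Gordon value at t=6 with g = 0.0286; discount at r = 0.1166.
D_1 = 2.5916
D_2 = 3.0809
D_3 = 3.6625
D_4 = 4.3540
D_5 = 4.6719
D_6 = 5.0129
TV_6 = 5.1563/(0.1166−0.0286) = 58.5942
P₀ = Σ Dₜ/(1+r)ᵗ + TV_6/(1+r)^6 = 45.7339

$45.73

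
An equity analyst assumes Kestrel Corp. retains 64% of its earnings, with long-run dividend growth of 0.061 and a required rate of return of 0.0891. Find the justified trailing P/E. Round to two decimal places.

Payout ratio b = 1 − 0.64 = 0.36.
Justified trailing P/E = b(1+g)/(r−g) = 0.36×(1+0.061)/(0.0891−0.061) = 13.5929

13.59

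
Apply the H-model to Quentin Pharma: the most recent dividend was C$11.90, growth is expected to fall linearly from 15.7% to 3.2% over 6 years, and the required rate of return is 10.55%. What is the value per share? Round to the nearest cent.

H-model: P₀ = D₀[(1+g_L) + H(g_S−g_L)]/(r−g_L), with H = 6/2 = 3.
P₀ = 11.90 × [(1+0.032) + 3×(0.157−0.032)] / (0.1055−0.032)
   = 11.90 × 1.4070 / 0.0735 = 227.8000

C$227.80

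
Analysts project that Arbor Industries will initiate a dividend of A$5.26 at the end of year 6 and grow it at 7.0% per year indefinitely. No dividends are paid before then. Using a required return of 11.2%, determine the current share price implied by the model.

Deferred-dividend DDM. At t=5 the remaining stream is a growing perpetuity with first payment D_6 = 5.26.
V_5 = D_6/(r−g) = 5.26/(0.112−0.07) = 125.2381
P₀ = V_5/(1+r)^5 = 125.2381/(1+0.112)^5 = 73.6567

A$73.66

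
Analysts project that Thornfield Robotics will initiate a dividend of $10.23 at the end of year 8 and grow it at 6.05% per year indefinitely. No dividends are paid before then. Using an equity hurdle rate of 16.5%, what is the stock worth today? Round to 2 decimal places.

Deferred-dividend DDM. At t=7 the remaining stream is a growing perpetuity with first payment D_8 = 10.23.
V_7 = D_8/(r−g) = 10.23/(0.165−0.0605) = 97.8947
P₀ = V_7/(1+r)^7 = 97.8947/(1+0.165)^7 = 33.6107

$33.61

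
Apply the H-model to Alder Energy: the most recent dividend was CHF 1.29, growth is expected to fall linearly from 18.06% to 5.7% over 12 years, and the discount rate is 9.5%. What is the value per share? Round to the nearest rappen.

H-model: P₀ = D₀[(1+g_L) + H(g_S−g_L)]/(r−g_L), with H = 12/2 = 6.
P₀ = 1.29 × [(1+0.057) + 6×(0.1806−0.057)] / (0.095−0.057)
   = 1.29 × 1.7986 / 0.038 = 61.0577

CHF 61.06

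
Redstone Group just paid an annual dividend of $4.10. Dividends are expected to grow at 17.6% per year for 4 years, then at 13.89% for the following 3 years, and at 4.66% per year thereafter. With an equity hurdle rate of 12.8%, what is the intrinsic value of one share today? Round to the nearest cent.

$97.13

Three-stage DDM. Project D₁…D_7; terminal Gordon value at t=7 with g = 0.0466; discount at r = 0.128.
D_1 = 4.8216
D_2 = 5.6702
D_3 = 6.6682
D_4 = 7.8418
D_5 = 8.9310
D_6 = 10.1715
D_7 = 11.5843
TV_7 = 12.1241/(0.128−0.0466) = 148.9451
P₀ = Σ Dₜ/(1+r)ᵗ + TV_7/(1+r)^7 = 97.1349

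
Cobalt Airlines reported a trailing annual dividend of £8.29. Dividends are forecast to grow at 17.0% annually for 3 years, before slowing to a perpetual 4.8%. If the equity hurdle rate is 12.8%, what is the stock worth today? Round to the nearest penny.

Two-stage DDM. Project D₁…D_3 at 0.17, terminal growth 0.048, discount at r = 0.128.
D_1 = 9.6993
D_2 = 11.3482
D_3 = 13.2774
Terminal value at t=3: TV = D_4/(r−g) = 13.9147/(0.128−0.048) = 173.9336
P₀ = 9.6993/(1+0.128)^1 + 11.3482/(1+0.128)^2 + 13.2774/(1+0.128)^3 + 173.9336/(1+0.128)^3 = 147.9554

£147.96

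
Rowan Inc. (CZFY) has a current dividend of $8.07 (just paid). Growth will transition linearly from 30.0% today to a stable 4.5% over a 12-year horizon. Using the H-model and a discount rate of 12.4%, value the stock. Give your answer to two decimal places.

H-model: P₀ = D₀[(1+g_L) + H(g_S−g_L)]/(r−g_L), with H = 12/2 = 6.
P₀ = 8.07 × [(1+0.045) + 6×(0.3−0.045)] / (0.124−0.045)
   = 8.07 × 2.5750 / 0.079 = 263.0411

$263.04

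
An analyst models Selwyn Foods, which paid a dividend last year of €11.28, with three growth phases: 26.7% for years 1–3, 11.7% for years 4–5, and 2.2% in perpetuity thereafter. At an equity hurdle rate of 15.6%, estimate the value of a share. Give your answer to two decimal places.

€174.74

Three-stage DDM. Project D₁…D_5; terminal Gordon value at t=5 with g = 0.022; discount at r = 0.156.
D_1 = 14.2918
D_2 = 18.1077
D_3 = 22.9424
D_4 = 25.6267
D_5 = 28.6250
TV_5 = 29.2547/(0.156−0.022) = 218.3189
P₀ = Σ Dₜ/(1+r)ᵗ + TV_5/(1+r)^5 = 174.7364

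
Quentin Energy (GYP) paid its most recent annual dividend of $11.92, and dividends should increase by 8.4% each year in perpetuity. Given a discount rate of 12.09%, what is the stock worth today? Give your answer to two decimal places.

$350.17

Gordon growth model: P₀ = D₁/(r − g). D₁ = 11.92 × (1 + 0.084) = 12.9213.
P₀ = 12.9213 / (0.1209 − 0.084) = 12.9213 / 0.0369 = 350.1702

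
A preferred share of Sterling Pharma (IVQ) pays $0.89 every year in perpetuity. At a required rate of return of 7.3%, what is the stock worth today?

$12.19

Zero-growth DDM (perpetuity): P₀ = D/r = 0.89 / 0.073 = 12.1918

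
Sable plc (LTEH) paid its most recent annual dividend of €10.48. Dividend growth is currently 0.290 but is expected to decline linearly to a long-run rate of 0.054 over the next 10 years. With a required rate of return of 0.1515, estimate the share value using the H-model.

H-model: P₀ = D₀[(1+g_L) + H(g_S−g_L)]/(r−g_L), with H = 10/2 = 5.
P₀ = 10.48 × [(1+0.054) + 5×(0.29−0.054)] / (0.1515−0.054)
   = 10.48 × 2.2340 / 0.0975 = 240.1264

€240.13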